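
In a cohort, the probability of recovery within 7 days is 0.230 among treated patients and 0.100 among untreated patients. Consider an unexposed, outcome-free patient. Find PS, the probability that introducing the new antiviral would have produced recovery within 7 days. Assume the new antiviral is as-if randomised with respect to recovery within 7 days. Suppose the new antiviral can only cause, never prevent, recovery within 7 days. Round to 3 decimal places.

Let p₁ = 0.23, p₀ = 0.1.
Under exogeneity and monotonicity, PS = (p₁ − p₀) / (1 − p₀).
PS = (0.23 − 0.1) / (1 − 0.1) = 0.13 / 0.9 ≈ 0.1444

PS ≈ 0.144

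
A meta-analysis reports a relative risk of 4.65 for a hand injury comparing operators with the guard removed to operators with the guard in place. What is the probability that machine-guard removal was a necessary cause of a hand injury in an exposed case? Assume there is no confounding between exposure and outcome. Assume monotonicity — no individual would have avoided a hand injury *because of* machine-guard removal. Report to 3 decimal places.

Under exogeneity and monotonicity, PN = (RR − 1) / RR = 1 − 1/RR.
PN = (4.65 − 1) / 4.65 = 3.65 / 4.65 ≈ 0.7849

PN ≈ 0.785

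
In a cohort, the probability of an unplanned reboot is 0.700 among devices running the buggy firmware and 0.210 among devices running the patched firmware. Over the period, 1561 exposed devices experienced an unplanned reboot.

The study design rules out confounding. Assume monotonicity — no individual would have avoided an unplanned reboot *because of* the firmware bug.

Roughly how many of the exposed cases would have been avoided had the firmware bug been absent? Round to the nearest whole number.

about 1093 cases

Let p₁ = 0.7, p₀ = 0.21.
PN = (p₁ − p₀)/p₁ = (0.7 − 0.21) / 0.7 ≈ 0.70000.
Attributable cases ≈ PN × (exposed cases) = 0.70000 × 1561 ≈ 1092.70.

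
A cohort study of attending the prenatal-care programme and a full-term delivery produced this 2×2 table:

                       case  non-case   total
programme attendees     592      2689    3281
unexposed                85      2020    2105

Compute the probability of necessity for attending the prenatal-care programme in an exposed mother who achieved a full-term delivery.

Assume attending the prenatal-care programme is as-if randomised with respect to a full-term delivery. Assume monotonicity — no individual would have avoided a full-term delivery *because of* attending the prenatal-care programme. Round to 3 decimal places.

PN ≈ 0.776

p₁ = P(outcome | exposed) = 592/3281 = 0.18043
p₀ = P(outcome | unexposed) = 85/2105 = 0.04038
Under exogeneity and monotonicity, PN = (p₁ − p₀)/p₁.
PN = (0.18043 − 0.04038) / 0.18043 ≈ 0.7762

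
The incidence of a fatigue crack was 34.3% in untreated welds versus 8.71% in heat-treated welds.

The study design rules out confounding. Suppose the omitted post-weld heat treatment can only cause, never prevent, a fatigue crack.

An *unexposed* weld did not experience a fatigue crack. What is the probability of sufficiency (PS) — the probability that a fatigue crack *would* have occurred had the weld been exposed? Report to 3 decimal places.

p₁ = 0.343, p₀ = 0.0871.
Under exogeneity and monotonicity, PS = (p₁ − p₀) / (1 − p₀).
PS = (0.343 − 0.0871) / (1 − 0.0871) = 0.2559 / 0.9129 ≈ 0.2803

PS ≈ 0.280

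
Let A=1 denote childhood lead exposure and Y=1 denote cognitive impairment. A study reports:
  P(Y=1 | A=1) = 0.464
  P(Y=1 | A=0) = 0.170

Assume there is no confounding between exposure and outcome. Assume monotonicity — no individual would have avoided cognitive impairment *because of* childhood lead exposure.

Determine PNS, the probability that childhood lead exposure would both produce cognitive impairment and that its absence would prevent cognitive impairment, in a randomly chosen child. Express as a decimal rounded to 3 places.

Let p₁ = 0.464, p₀ = 0.17.
Under exogeneity and monotonicity, PNS = p₁ − p₀.
PNS = 0.464 − 0.17 = 0.294

PNS ≈ 0.294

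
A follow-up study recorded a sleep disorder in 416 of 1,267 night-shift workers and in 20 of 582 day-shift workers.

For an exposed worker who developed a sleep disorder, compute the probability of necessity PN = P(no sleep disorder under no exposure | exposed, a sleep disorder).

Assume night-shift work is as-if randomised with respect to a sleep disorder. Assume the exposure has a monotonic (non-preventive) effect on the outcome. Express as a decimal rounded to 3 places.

p₁ = P(outcome | exposed) = 416/1267 = 0.32833
p₀ = P(outcome | unexposed) = 20/582 = 0.034364
Under exogeneity and monotonicity, PN = (p₁ − p₀) / p₁.
PN = (0.32833 − 0.034364) / 0.32833 = 0.29397 / 0.32833 ≈ 0.8953

PN ≈ 0.895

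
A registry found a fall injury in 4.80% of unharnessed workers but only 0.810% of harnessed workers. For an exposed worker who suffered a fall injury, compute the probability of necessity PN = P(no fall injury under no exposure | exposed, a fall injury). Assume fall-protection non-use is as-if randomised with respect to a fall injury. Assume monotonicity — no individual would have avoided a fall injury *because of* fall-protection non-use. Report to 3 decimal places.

p₁ = 0.048, p₀ = 0.0081.
Under exogeneity and monotonicity, PN = (p₁ − p₀) / p₁.
PN = (0.048 − 0.0081) / 0.048 = 0.0399 / 0.048 ≈ 0.8312

PN ≈ 0.831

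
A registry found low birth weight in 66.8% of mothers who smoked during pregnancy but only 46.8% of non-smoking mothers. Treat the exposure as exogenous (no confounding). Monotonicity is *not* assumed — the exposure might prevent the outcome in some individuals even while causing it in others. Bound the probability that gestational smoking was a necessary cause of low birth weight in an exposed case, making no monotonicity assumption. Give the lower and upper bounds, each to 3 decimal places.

0.299 ≤ PN ≤ 0.796

p₁ = 0.668, p₀ = 0.468.
Under exogeneity alone the bounds on PN are max{0,(p₁−p₀)/p₁} ≤ PN ≤ min{1,(1−p₀)/p₁}.
  lower = (p₁ − p₀)/p₁ = 0.2 / 0.668 ≈ 0.2994
  upper = min{1, (1 − p₀)/p₁} = 0.532 / 0.668 ≈ 0.7964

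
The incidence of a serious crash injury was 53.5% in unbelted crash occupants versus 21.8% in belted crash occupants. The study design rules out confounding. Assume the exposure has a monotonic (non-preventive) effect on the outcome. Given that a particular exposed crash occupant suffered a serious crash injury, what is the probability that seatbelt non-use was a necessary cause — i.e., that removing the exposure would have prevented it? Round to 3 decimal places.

p₁ = 0.535, p₀ = 0.218.
Under exogeneity and monotonicity, PN = (p₁ − p₀) / p₁.
PN = (0.535 − 0.218) / 0.535 = 0.317 / 0.535 ≈ 0.5925

PN ≈ 0.593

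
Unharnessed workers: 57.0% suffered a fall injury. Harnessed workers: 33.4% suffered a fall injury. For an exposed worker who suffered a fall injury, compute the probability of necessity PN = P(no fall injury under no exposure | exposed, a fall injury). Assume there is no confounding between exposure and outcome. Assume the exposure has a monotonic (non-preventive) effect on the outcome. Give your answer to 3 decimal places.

p₁ = 0.57, p₀ = 0.334.
Under exogeneity and monotonicity, PN = (p₁ − p₀) / p₁.
PN = (0.57 − 0.334) / 0.57 = 0.236 / 0.57 ≈ 0.4140

PN ≈ 0.414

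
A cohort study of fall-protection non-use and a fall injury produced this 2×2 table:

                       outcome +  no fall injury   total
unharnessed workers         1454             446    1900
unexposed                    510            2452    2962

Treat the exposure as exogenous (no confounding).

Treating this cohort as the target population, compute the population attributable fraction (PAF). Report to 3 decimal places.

p₁ = P(outcome | exposed) = 1454/1900 = 0.76526
p₀ = P(outcome | unexposed) = 510/2962 = 0.17218
Exposure prevalence π = 1900/4862 = 0.39079; overall risk P(Y=1) = 0.40395.
Under exogeneity, PAF = [P(Y=1) − p₀]/P(Y=1).
PAF = (0.40395 − 0.17218) / 0.40395 ≈ 0.5738

PAF ≈ 0.574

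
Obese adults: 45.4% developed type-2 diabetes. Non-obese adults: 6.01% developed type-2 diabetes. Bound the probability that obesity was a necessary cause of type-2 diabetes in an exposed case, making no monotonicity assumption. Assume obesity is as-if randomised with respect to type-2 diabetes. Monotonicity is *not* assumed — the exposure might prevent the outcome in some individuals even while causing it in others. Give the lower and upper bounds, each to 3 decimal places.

p₁ = 0.454, p₀ = 0.0601.
Under exogeneity alone the bounds on PN are max{0,(p₁−p₀)/p₁} ≤ PN ≤ min{1,(1−p₀)/p₁}.
  lower = (p₁ − p₀)/p₁ = 0.3939 / 0.454 ≈ 0.8676
  upper = min{1, (1 − p₀)/p₁} = 0.9399 / 0.454 ≈ 2.0703 → capped at 1

0.868 ≤ PN ≤ 1.000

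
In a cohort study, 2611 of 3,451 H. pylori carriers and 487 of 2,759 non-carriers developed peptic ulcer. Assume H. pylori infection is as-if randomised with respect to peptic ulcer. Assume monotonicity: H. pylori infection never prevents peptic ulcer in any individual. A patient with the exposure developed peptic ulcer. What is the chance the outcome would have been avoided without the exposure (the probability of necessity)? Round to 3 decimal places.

p₁ = P(outcome | exposed) = 2611/3451 = 0.75659
p₀ = P(outcome | unexposed) = 487/2759 = 0.17651
Under exogeneity and monotonicity, PN = (p₁ − p₀) / p₁.
PN = (0.75659 − 0.17651) / 0.75659 = 0.58008 / 0.75659 ≈ 0.7667

PN ≈ 0.767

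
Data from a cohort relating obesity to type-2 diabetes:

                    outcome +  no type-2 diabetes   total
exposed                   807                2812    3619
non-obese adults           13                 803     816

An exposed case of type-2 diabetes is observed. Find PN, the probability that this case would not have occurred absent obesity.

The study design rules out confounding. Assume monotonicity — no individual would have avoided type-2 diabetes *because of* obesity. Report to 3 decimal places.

p₁ = P(outcome | exposed) = 807/3619 = 0.22299
p₀ = P(outcome | unexposed) = 13/816 = 0.015931
Under exogeneity and monotonicity, PN = (p₁ − p₀)/p₁.
PN = (0.22299 − 0.015931) / 0.22299 ≈ 0.9286

PN ≈ 0.929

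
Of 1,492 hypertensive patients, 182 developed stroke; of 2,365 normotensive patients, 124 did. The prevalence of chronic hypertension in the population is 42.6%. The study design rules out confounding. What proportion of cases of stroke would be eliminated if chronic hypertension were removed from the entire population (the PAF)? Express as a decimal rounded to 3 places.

PAF ≈ 0.361

p₁ = P(outcome | exposed) = 182/1492 = 0.12198
p₀ = P(outcome | unexposed) = 124/2365 = 0.052431
Overall risk P(Y=1) = π·p₁ + (1−π)·p₀ = 0.426×0.12198 + 0.574×0.052431 = 0.082061.
Under exogeneity, PAF = [P(Y=1) − p₀] / P(Y=1).
PAF = (0.082061 − 0.052431) / 0.082061 ≈ 0.3611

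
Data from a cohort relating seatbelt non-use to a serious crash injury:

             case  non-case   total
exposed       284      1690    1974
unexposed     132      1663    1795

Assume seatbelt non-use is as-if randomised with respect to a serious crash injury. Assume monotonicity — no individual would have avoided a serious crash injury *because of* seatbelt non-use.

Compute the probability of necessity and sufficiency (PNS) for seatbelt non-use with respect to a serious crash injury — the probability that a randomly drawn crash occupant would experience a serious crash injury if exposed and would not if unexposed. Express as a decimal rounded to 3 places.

PNS ≈ 0.070

p₁ = P(outcome | exposed) = 284/1974 = 0.14387
p₀ = P(outcome | unexposed) = 132/1795 = 0.073538
Under exogeneity and monotonicity, PNS = p₁ − p₀.
PNS = 0.14387 − 0.073538 = 0.070333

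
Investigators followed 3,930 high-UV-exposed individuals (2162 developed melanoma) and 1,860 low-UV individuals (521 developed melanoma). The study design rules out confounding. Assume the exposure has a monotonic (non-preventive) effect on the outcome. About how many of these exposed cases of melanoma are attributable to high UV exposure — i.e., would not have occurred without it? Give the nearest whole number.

p₁ = P(outcome | exposed) = 2162/3930 = 0.55013
p₀ = P(outcome | unexposed) = 521/1860 = 0.28011
PN = (p₁ − p₀)/p₁ = (0.55013 − 0.28011) / 0.55013 ≈ 0.49083.
Attributable cases ≈ PN × (exposed cases) = 0.49083 × 2162 ≈ 1061.18.

about 1061 cases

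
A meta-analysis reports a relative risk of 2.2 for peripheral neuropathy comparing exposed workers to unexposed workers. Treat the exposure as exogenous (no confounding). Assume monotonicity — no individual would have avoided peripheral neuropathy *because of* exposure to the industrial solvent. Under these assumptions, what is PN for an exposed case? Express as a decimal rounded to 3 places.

PN ≈ 0.545

Under exogeneity and monotonicity, PN = (RR − 1) / RR = 1 − 1/RR.
PN = (2.2 − 1) / 2.2 = 1.2 / 2.2 ≈ 0.5455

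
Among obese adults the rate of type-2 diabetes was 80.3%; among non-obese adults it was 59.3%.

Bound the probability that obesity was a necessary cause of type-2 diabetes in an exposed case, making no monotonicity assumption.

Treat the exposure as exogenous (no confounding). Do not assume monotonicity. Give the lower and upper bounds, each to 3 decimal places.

0.262 ≤ PN ≤ 0.507

p₁ = 0.803, p₀ = 0.593.
Under exogeneity alone the bounds on PN are max{0,(p₁−p₀)/p₁} ≤ PN ≤ min{1,(1−p₀)/p₁}.
  lower = (p₁ − p₀)/p₁ = 0.21 / 0.803 ≈ 0.2615
  upper = min{1, (1 − p₀)/p₁} = 0.407 / 0.803 ≈ 0.5068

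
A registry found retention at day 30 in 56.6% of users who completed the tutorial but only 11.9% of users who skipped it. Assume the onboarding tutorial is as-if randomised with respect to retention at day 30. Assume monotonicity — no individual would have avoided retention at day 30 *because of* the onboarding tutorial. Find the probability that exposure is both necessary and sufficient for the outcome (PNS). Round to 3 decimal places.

PNS ≈ 0.447

p₁ = 0.566, p₀ = 0.119.
Under exogeneity and monotonicity, PNS = p₁ − p₀.
PNS = 0.566 − 0.119 = 0.447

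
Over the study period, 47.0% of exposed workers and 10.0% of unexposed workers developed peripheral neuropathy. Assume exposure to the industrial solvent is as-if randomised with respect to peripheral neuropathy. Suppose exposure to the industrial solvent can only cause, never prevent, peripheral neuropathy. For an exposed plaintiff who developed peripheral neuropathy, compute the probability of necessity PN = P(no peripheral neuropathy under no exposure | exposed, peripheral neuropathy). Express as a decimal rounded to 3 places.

PN ≈ 0.787

p₁ = 0.47, p₀ = 0.1.
Under exogeneity and monotonicity, PN = (p₁ − p₀) / p₁.
PN = (0.47 − 0.1) / 0.47 = 0.37 / 0.47 ≈ 0.7872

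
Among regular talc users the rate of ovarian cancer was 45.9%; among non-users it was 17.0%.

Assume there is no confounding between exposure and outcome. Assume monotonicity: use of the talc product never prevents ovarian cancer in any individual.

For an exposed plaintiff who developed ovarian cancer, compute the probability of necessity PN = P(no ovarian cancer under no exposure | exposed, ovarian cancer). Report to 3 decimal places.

p₁ = 0.459, p₀ = 0.17.
Under exogeneity and monotonicity, PN = (p₁ − p₀) / p₁.
PN = (0.459 − 0.17) / 0.459 = 0.289 / 0.459 ≈ 0.6296

PN ≈ 0.630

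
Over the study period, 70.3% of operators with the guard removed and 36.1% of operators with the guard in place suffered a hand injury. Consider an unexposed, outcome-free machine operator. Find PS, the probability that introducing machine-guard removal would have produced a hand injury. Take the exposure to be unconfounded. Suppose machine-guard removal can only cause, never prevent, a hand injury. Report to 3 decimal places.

p₁ = 0.703, p₀ = 0.361.
Under exogeneity and monotonicity, PS = (p₁ − p₀) / (1 − p₀).
PS = (0.703 − 0.361) / (1 − 0.361) = 0.342 / 0.639 ≈ 0.5352

PS ≈ 0.535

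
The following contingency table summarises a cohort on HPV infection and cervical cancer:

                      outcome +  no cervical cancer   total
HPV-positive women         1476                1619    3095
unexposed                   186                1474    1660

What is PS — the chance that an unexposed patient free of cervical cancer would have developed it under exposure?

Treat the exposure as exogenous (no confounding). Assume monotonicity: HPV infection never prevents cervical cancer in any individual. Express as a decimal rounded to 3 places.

PS ≈ 0.411

p₁ = P(outcome | exposed) = 1476/3095 = 0.4769
p₀ = P(outcome | unexposed) = 186/1660 = 0.11205
Under exogeneity and monotonicity, PS = (p₁ − p₀) / (1 − p₀).
PS = (0.4769 − 0.11205) / (1 − 0.11205) = 0.36485 / 0.88795 ≈ 0.4109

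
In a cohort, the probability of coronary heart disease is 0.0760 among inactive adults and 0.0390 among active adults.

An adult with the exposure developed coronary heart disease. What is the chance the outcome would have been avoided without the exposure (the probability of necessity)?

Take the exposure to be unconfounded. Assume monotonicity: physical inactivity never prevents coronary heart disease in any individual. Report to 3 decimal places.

Let p₁ = 0.076, p₀ = 0.039.
Under exogeneity and monotonicity, PN = (p₁ − p₀) / p₁.
PN = (0.076 − 0.039) / 0.076 = 0.037 / 0.076 ≈ 0.4868

PN ≈ 0.487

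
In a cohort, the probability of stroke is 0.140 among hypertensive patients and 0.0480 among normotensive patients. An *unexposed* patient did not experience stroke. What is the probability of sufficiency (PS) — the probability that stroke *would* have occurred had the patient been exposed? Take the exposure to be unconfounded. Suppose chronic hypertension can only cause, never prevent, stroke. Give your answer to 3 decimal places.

Let p₁ = 0.14, p₀ = 0.048.
Under exogeneity and monotonicity, PS = (p₁ − p₀) / (1 − p₀).
PS = (0.14 − 0.048) / (1 − 0.048) = 0.092 / 0.952 ≈ 0.0966

PS ≈ 0.097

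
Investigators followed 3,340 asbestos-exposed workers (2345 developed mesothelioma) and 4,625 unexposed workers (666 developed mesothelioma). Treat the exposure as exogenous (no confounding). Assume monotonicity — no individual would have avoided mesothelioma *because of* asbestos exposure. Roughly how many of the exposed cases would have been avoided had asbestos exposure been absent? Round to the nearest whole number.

p₁ = P(outcome | exposed) = 2345/3340 = 0.7021
p₀ = P(outcome | unexposed) = 666/4625 = 0.144
PN = (p₁ − p₀)/p₁ = (0.7021 − 0.144) / 0.7021 ≈ 0.79490.
Attributable cases ≈ PN × (exposed cases) = 0.79490 × 2345 ≈ 1864.04.

about 1864 cases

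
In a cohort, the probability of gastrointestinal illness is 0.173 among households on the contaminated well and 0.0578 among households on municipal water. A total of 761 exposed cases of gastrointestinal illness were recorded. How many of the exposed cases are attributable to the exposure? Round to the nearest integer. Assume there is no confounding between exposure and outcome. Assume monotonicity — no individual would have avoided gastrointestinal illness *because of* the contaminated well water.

Let p₁ = 0.173, p₀ = 0.0578.
PN = (p₁ − p₀)/p₁ = (0.173 − 0.0578) / 0.173 ≈ 0.66590.
Attributable cases ≈ PN × (exposed cases) = 0.66590 × 761 ≈ 506.75.

about 507 cases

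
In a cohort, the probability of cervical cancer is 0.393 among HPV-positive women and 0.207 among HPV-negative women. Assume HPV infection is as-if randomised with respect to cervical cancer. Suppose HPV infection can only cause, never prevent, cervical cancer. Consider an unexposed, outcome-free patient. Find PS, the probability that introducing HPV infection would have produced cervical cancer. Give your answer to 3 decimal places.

PS ≈ 0.235

Let p₁ = 0.393, p₀ = 0.207.
Under exogeneity and monotonicity, PS = (p₁ − p₀) / (1 − p₀).
PS = (0.393 − 0.207) / (1 − 0.207) = 0.186 / 0.793 ≈ 0.2346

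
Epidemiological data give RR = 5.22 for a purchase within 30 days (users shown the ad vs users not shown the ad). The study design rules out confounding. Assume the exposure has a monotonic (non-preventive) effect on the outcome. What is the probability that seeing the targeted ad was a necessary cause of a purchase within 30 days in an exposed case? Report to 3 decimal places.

PN ≈ 0.808

Under exogeneity and monotonicity, PN = (RR − 1) / RR = 1 − 1/RR.
PN = (5.22 − 1) / 5.22 = 4.22 / 5.22 ≈ 0.8084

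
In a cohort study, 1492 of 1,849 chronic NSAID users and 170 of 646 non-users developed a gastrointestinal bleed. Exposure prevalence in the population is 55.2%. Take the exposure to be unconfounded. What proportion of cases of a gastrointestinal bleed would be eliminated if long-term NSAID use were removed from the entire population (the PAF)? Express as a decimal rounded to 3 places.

PAF ≈ 0.533

p₁ = P(outcome | exposed) = 1492/1849 = 0.80692
p₀ = P(outcome | unexposed) = 170/646 = 0.26316
Overall risk P(Y=1) = π·p₁ + (1−π)·p₀ = 0.552×0.80692 + 0.448×0.26316 = 0.56332.
Under exogeneity, PAF = [P(Y=1) − p₀] / P(Y=1).
PAF = (0.56332 − 0.26316) / 0.56332 ≈ 0.5328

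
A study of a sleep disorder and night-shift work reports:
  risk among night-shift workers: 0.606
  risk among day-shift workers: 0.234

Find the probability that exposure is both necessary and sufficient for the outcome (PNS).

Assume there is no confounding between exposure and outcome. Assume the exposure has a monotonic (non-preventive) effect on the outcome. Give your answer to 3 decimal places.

Let p₁ = 0.606, p₀ = 0.234.
Under exogeneity and monotonicity, PNS = p₁ − p₀.
PNS = 0.606 − 0.234 = 0.372

PNS ≈ 0.372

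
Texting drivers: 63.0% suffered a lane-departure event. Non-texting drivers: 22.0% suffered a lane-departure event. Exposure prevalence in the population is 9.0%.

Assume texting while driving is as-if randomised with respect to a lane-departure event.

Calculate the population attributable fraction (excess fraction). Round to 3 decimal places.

PAF ≈ 0.144

p₁ = 0.63, p₀ = 0.22.
Overall risk P(Y=1) = π·p₁ + (1−π)·p₀ = 0.09×0.63 + 0.91×0.22 = 0.2569.
Under exogeneity, PAF = [P(Y=1) − p₀] / P(Y=1).
PAF = (0.2569 − 0.22) / 0.2569 ≈ 0.1436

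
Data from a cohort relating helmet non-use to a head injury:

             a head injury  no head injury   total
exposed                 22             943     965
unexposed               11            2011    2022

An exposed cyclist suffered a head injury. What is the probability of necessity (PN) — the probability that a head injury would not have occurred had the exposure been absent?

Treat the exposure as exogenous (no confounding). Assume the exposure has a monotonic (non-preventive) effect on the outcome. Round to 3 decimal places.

PN ≈ 0.761

p₁ = P(outcome | exposed) = 22/965 = 0.022798
p₀ = P(outcome | unexposed) = 11/2022 = 0.0054402
Under exogeneity and monotonicity, PN = (p₁ − p₀)/p₁.
PN = (0.022798 − 0.0054402) / 0.022798 ≈ 0.7614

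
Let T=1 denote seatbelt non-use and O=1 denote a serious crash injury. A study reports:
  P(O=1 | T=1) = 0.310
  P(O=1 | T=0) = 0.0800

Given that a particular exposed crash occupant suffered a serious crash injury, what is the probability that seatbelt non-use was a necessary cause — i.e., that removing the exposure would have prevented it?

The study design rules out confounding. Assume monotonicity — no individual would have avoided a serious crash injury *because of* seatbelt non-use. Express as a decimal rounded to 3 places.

PN ≈ 0.742

Let p₁ = 0.31, p₀ = 0.08.
Under exogeneity and monotonicity, PN = (p₁ − p₀) / p₁.
PN = (0.31 − 0.08) / 0.31 = 0.23 / 0.31 ≈ 0.7419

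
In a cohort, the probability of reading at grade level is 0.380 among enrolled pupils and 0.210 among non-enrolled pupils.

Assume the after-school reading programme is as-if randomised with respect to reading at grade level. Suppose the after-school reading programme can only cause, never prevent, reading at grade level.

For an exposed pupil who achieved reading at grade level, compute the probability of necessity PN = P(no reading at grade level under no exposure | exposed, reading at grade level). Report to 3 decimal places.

Let p₁ = 0.38, p₀ = 0.21.
Under exogeneity and monotonicity, PN = (p₁ − p₀) / p₁.
PN = (0.38 − 0.21) / 0.38 = 0.17 / 0.38 ≈ 0.4474

PN ≈ 0.447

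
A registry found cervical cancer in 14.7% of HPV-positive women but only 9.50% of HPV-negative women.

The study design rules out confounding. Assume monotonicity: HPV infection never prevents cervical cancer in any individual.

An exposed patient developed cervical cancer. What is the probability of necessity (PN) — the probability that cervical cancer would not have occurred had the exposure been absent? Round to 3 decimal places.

PN ≈ 0.354

p₁ = 0.147, p₀ = 0.095.
Under exogeneity and monotonicity, PN = (p₁ − p₀) / p₁.
PN = (0.147 − 0.095) / 0.147 = 0.052 / 0.147 ≈ 0.3537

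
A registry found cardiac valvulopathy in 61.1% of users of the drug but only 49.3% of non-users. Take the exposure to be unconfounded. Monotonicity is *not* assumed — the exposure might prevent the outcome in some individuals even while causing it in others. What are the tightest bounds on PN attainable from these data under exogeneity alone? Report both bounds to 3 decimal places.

p₁ = 0.611, p₀ = 0.493.
Under exogeneity alone the bounds on PN are max{0,(p₁−p₀)/p₁} ≤ PN ≤ min{1,(1−p₀)/p₁}.
  lower = (p₁ − p₀)/p₁ = 0.118 / 0.611 ≈ 0.1931
  upper = min{1, (1 − p₀)/p₁} = 0.507 / 0.611 ≈ 0.8298

0.193 ≤ PN ≤ 0.830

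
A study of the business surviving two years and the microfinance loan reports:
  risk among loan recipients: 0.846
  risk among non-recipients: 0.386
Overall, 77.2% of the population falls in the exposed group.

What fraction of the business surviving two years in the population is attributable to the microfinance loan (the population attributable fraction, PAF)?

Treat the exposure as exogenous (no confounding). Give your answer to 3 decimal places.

Let p₁ = 0.846, p₀ = 0.386.
Overall risk P(Y=1) = π·p₁ + (1−π)·p₀ = 0.772×0.846 + 0.228×0.386 = 0.74112.
Under exogeneity, PAF = [P(Y=1) − p₀] / P(Y=1).
PAF = (0.74112 − 0.386) / 0.74112 ≈ 0.4792

PAF ≈ 0.479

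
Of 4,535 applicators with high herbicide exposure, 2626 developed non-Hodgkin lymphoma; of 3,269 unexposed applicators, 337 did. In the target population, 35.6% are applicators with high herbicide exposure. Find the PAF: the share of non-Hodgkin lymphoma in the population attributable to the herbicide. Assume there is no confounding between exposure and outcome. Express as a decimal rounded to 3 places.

PAF ≈ 0.622

p₁ = P(outcome | exposed) = 2626/4535 = 0.57905
p₀ = P(outcome | unexposed) = 337/3269 = 0.10309
Overall risk P(Y=1) = π·p₁ + (1−π)·p₀ = 0.356×0.57905 + 0.644×0.10309 = 0.27253.
Under exogeneity, PAF = [P(Y=1) − p₀] / P(Y=1).
PAF = (0.27253 − 0.10309) / 0.27253 ≈ 0.6217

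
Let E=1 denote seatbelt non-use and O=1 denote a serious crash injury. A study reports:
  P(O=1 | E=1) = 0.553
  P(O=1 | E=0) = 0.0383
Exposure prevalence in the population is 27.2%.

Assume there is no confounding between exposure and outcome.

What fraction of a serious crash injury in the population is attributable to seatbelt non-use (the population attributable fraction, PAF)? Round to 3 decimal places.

PAF ≈ 0.785

Let p₁ = 0.553, p₀ = 0.0383.
Overall risk P(Y=1) = π·p₁ + (1−π)·p₀ = 0.272×0.553 + 0.728×0.0383 = 0.1783.
Under exogeneity, PAF = [P(Y=1) − p₀] / P(Y=1).
PAF = (0.1783 − 0.0383) / 0.1783 ≈ 0.7852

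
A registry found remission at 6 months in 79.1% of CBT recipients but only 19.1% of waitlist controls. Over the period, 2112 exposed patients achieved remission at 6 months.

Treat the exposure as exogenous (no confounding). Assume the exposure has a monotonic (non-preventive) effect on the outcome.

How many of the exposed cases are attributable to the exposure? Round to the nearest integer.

about 1602 cases

p₁ = 0.791, p₀ = 0.191.
PN = (p₁ − p₀)/p₁ = (0.791 − 0.191) / 0.791 ≈ 0.75853.
Attributable cases ≈ PN × (exposed cases) = 0.75853 × 2112 ≈ 1602.02.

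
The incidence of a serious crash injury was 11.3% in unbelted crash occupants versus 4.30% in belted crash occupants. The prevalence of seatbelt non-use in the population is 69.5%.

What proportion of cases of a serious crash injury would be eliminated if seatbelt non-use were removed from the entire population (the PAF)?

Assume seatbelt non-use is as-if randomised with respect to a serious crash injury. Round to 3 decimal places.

p₁ = 0.113, p₀ = 0.043.
Overall risk P(Y=1) = π·p₁ + (1−π)·p₀ = 0.695×0.113 + 0.305×0.043 = 0.09165.
Under exogeneity, PAF = [P(Y=1) − p₀] / P(Y=1).
PAF = (0.09165 − 0.043) / 0.09165 ≈ 0.5308

PAF ≈ 0.531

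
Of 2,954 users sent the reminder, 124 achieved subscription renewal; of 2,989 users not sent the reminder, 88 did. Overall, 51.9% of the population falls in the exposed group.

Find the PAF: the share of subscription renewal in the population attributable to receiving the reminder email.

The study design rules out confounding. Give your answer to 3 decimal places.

PAF ≈ 0.181

p₁ = P(outcome | exposed) = 124/2954 = 0.041977
p₀ = P(outcome | unexposed) = 88/2989 = 0.029441
Overall risk P(Y=1) = π·p₁ + (1−π)·p₀ = 0.519×0.041977 + 0.481×0.029441 = 0.035947.
Under exogeneity, PAF = [P(Y=1) − p₀] / P(Y=1).
PAF = (0.035947 − 0.029441) / 0.035947 ≈ 0.1810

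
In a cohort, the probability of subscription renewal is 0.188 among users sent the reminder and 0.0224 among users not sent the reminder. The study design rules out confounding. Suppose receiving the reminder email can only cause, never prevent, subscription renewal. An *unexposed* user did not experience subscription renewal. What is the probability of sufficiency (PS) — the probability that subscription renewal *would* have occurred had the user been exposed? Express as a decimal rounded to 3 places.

Let p₁ = 0.188, p₀ = 0.0224.
Under exogeneity and monotonicity, PS = (p₁ − p₀) / (1 − p₀).
PS = (0.188 − 0.0224) / (1 − 0.0224) = 0.1656 / 0.9776 ≈ 0.1694

PS ≈ 0.169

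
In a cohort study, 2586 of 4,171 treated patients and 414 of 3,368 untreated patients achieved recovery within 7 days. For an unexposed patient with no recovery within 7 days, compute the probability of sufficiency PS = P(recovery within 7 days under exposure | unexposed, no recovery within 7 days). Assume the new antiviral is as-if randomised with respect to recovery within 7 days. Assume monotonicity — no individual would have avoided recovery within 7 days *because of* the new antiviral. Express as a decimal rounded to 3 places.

PS ≈ 0.567

p₁ = P(outcome | exposed) = 2586/4171 = 0.62
p₀ = P(outcome | unexposed) = 414/3368 = 0.12292
Under exogeneity and monotonicity, PS = (p₁ − p₀) / (1 − p₀).
PS = (0.62 − 0.12292) / (1 − 0.12292) = 0.49707 / 0.87708 ≈ 0.5667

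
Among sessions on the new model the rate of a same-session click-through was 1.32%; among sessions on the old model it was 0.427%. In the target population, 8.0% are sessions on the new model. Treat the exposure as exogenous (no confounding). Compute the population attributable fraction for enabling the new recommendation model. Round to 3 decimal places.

p₁ = 0.0132, p₀ = 0.00427.
Overall risk P(Y=1) = π·p₁ + (1−π)·p₀ = 0.08×0.0132 + 0.92×0.00427 = 0.0049844.
Under exogeneity, PAF = [P(Y=1) − p₀] / P(Y=1).
PAF = (0.0049844 − 0.00427) / 0.0049844 ≈ 0.1433

PAF ≈ 0.143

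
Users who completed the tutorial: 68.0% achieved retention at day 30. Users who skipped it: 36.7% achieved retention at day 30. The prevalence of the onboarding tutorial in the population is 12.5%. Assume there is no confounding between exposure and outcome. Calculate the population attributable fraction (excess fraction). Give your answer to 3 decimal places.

p₁ = 0.68, p₀ = 0.367.
Overall risk P(Y=1) = π·p₁ + (1−π)·p₀ = 0.125×0.68 + 0.875×0.367 = 0.40613.
Under exogeneity, PAF = [P(Y=1) − p₀] / P(Y=1).
PAF = (0.40613 − 0.367) / 0.40613 ≈ 0.0963

PAF ≈ 0.096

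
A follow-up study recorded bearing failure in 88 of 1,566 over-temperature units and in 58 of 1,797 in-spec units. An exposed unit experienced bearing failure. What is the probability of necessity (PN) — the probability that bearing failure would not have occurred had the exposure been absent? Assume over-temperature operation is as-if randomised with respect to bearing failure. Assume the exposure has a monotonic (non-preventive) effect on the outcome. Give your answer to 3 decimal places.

p₁ = P(outcome | exposed) = 88/1566 = 0.056194
p₀ = P(outcome | unexposed) = 58/1797 = 0.032276
Under exogeneity and monotonicity, PN = (p₁ − p₀) / p₁.
PN = (0.056194 − 0.032276) / 0.056194 = 0.023918 / 0.056194 ≈ 0.4256

PN ≈ 0.426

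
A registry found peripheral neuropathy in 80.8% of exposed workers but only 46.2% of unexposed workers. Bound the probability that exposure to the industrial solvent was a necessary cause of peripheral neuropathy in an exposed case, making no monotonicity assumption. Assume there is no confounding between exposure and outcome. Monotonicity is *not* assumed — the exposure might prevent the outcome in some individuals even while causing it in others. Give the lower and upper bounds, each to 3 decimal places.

0.428 ≤ PN ≤ 0.666

p₁ = 0.808, p₀ = 0.462.
Under exogeneity alone the bounds on PN are max{0,(p₁−p₀)/p₁} ≤ PN ≤ min{1,(1−p₀)/p₁}.
  lower = (p₁ − p₀)/p₁ = 0.346 / 0.808 ≈ 0.4282
  upper = min{1, (1 − p₀)/p₁} = 0.538 / 0.808 ≈ 0.6658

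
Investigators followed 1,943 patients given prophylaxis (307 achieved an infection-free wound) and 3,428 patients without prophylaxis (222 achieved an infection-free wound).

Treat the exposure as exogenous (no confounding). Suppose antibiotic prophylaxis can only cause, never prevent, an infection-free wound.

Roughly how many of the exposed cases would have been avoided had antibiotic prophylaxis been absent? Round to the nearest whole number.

about 181 cases

p₁ = P(outcome | exposed) = 307/1943 = 0.158
p₀ = P(outcome | unexposed) = 222/3428 = 0.064761
PN = (p₁ − p₀)/p₁ = (0.158 − 0.064761) / 0.158 ≈ 0.59013.
Attributable cases ≈ PN × (exposed cases) = 0.59013 × 307 ≈ 181.17.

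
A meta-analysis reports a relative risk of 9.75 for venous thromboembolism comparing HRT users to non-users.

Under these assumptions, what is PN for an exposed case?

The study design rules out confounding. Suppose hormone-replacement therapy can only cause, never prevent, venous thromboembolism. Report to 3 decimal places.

Under exogeneity and monotonicity, PN = (RR − 1) / RR = 1 − 1/RR.
PN = (9.75 − 1) / 9.75 = 8.75 / 9.75 ≈ 0.8974

PN ≈ 0.897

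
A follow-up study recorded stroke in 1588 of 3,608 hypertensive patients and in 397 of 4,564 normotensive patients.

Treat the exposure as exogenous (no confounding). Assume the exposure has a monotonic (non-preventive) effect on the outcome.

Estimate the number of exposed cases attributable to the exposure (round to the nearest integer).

p₁ = P(outcome | exposed) = 1588/3608 = 0.44013
p₀ = P(outcome | unexposed) = 397/4564 = 0.086985
PN = (p₁ − p₀)/p₁ = (0.44013 − 0.086985) / 0.44013 ≈ 0.80237.
Attributable cases ≈ PN × (exposed cases) = 0.80237 × 1588 ≈ 1274.16.

about 1274 cases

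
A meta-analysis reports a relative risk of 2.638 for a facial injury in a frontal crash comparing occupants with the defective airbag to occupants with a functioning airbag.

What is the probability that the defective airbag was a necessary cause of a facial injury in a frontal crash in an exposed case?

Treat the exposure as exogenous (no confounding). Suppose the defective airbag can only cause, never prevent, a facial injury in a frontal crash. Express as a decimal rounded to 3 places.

PN ≈ 0.621

Under exogeneity and monotonicity, PN = (RR − 1) / RR = 1 − 1/RR.
PN = (2.638 − 1) / 2.638 = 1.638 / 2.638 ≈ 0.6209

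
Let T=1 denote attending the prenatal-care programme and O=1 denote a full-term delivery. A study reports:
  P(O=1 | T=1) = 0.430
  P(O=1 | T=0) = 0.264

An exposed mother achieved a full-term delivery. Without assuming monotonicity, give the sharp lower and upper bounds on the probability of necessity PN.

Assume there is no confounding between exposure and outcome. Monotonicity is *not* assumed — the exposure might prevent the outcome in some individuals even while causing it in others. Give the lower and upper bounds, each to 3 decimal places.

0.386 ≤ PN ≤ 1.000

Let p₁ = 0.43, p₀ = 0.264.
Under exogeneity alone the bounds on PN are max{0,(p₁−p₀)/p₁} ≤ PN ≤ min{1,(1−p₀)/p₁}.
  lower = (p₁ − p₀)/p₁ = 0.166 / 0.43 ≈ 0.3860
  upper = min{1, (1 − p₀)/p₁} = 0.736 / 0.43 ≈ 1.7116 → capped at 1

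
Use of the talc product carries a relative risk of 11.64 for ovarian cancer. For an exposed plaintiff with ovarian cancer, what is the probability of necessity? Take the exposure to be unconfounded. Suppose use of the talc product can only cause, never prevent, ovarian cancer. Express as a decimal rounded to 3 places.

PN ≈ 0.914

Under exogeneity and monotonicity, PN = (RR − 1) / RR = 1 − 1/RR.
PN = (11.64 − 1) / 11.64 = 10.64 / 11.64 ≈ 0.9141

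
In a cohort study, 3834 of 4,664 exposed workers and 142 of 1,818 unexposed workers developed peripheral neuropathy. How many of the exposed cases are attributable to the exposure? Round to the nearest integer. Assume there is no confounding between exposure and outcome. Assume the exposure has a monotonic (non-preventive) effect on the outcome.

p₁ = P(outcome | exposed) = 3834/4664 = 0.82204
p₀ = P(outcome | unexposed) = 142/1818 = 0.078108
PN = (p₁ − p₀)/p₁ = (0.82204 − 0.078108) / 0.82204 ≈ 0.90498.
Attributable cases ≈ PN × (exposed cases) = 0.90498 × 3834 ≈ 3469.71.

about 3470 cases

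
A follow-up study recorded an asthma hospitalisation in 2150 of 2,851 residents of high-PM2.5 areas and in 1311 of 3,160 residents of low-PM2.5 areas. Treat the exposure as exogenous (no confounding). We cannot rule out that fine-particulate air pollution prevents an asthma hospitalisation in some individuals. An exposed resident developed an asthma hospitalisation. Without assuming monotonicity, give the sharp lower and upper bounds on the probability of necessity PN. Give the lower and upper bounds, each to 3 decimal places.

0.450 ≤ PN ≤ 0.776

p₁ = P(outcome | exposed) = 2150/2851 = 0.75412
p₀ = P(outcome | unexposed) = 1311/3160 = 0.41487
Under exogeneity alone the bounds on PN are max{0,(p₁−p₀)/p₁} ≤ PN ≤ min{1,(1−p₀)/p₁}.
  lower = (p₁ − p₀)/p₁ = 0.33925 / 0.75412 ≈ 0.4499
  upper = min{1, (1 − p₀)/p₁} = 0.58513 / 0.75412 ≈ 0.7759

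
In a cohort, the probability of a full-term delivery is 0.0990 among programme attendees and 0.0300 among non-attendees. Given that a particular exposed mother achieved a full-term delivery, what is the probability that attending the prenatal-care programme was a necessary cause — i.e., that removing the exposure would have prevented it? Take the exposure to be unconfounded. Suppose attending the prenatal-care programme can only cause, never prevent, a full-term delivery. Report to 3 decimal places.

Let p₁ = 0.099, p₀ = 0.03.
Under exogeneity and monotonicity, PN = (p₁ − p₀) / p₁.
PN = (0.099 − 0.03) / 0.099 = 0.069 / 0.099 ≈ 0.6970

PN ≈ 0.697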